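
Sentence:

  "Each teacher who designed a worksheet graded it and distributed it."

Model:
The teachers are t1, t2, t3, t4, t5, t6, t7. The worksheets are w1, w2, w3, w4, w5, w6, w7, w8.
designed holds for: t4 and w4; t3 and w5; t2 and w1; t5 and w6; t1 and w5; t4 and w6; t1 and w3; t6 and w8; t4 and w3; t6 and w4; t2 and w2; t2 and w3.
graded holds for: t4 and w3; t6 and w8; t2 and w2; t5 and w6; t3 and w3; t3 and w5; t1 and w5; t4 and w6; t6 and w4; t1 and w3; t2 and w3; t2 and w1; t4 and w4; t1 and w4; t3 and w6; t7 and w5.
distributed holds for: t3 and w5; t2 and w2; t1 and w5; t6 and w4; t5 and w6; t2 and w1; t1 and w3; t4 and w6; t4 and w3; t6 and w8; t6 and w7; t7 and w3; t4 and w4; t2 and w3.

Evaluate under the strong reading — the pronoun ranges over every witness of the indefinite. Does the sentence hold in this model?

"it" takes "a worksheet" as antecedent — a donkey pronoun bound across the clause boundary.
Strong reading: for every (t,w) with designed(t,w), graded(t,w) ∧ distributed(t,w).
Restrictor pairs: (t1,w3) ✓  (t1,w5) ✓  (t2,w1) ✓  (t2,w2) ✓  (t2,w3) ✓  (t3,w5) ✓  (t4,w3) ✓  (t4,w4) ✓  (t4,w6) ✓  (t5,w6) ✓  (t6,w4) ✓  (t6,w8) ✓
Every restrictor pair satisfies the scope.

True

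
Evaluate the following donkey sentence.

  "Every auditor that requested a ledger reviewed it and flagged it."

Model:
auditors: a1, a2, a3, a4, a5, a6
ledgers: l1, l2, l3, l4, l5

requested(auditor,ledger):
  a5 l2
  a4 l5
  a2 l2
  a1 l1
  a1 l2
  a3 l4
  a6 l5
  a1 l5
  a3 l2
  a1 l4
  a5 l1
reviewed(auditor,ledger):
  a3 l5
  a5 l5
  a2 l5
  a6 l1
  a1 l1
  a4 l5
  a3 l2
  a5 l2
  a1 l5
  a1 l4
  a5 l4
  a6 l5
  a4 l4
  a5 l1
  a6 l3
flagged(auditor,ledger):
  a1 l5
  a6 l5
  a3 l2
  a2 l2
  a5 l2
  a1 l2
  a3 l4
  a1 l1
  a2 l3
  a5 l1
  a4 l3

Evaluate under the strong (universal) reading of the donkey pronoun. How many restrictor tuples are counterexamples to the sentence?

"it" takes "a ledger" as antecedent — a donkey pronoun bound across the clause boundary.
Strong reading: for every (a,l) with requested(a,l), reviewed(a,l) ∧ flagged(a,l).
Restrictor pairs: (a1,l1) ✓  (a1,l2) ✗  (a1,l4) ✗  (a1,l5) ✓  (a2,l2) ✗  (a3,l2) ✓  (a3,l4) ✗  (a4,l5) ✗  (a5,l1) ✓  (a5,l2) ✓  (a6,l5) ✓
Counterexamples (restrictor pairs failing the scope): 5.

5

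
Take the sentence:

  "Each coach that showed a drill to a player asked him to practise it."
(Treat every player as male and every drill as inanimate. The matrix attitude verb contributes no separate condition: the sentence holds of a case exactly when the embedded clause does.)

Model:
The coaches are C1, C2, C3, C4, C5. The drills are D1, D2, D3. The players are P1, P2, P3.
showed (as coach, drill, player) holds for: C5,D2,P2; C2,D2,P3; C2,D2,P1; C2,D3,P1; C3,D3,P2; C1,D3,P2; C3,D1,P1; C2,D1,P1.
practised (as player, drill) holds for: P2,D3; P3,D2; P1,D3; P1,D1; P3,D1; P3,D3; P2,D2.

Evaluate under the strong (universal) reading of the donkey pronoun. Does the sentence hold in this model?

"him" takes "a player" as antecedent and "it" takes "a drill"; both are donkey pronouns co-varying with the restrictor.
Strong reading: for every (c,d,p) with showed(c,d,p), practised(p,d).
Restrictor triples: (C1,D3,P2)→practised(P2,D3) ✓  (C2,D1,P1)→practised(P1,D1) ✓  (C2,D2,P1)→practised(P1,D2) ✗  (C2,D2,P3)→practised(P3,D2) ✓  (C2,D3,P1)→practised(P1,D3) ✓  (C3,D1,P1)→practised(P1,D1) ✓  (C3,D3,P2)→practised(P2,D3) ✓  (C5,D2,P2)→practised(P2,D2) ✓
Counterexample: (C2,D2,P1) — practised(P1,D2) does not hold.

False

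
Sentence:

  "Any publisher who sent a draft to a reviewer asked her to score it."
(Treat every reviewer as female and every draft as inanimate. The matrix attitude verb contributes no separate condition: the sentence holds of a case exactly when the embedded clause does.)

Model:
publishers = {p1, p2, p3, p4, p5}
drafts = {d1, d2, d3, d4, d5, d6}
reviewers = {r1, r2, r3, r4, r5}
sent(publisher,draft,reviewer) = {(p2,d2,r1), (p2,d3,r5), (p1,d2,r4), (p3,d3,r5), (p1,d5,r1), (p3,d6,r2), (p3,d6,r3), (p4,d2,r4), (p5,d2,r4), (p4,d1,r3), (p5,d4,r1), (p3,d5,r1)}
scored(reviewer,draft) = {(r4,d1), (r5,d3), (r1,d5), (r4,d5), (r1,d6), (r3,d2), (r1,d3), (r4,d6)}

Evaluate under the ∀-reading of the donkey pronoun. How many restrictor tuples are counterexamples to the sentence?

"her" takes "a reviewer" as antecedent and "it" takes "a draft"; both are donkey pronouns co-varying with the restrictor.
Strong reading: for every (p,d,r) with sent(p,d,r), scored(r,d).
Restrictor triples: (p1,d2,r4)→scored(r4,d2) ✗  (p1,d5,r1)→scored(r1,d5) ✓  (p2,d2,r1)→scored(r1,d2) ✗  (p2,d3,r5)→scored(r5,d3) ✓  (p3,d3,r5)→scored(r5,d3) ✓  (p3,d5,r1)→scored(r1,d5) ✓  (p3,d6,r2)→scored(r2,d6) ✗  (p3,d6,r3)→scored(r3,d6) ✗  (p4,d1,r3)→scored(r3,d1) ✗  (p4,d2,r4)→scored(r4,d2) ✗  (p5,d2,r4)→scored(r4,d2) ✗  (p5,d4,r1)→scored(r1,d4) ✗
Counterexamples (restrictor triples failing the scope): 8.

8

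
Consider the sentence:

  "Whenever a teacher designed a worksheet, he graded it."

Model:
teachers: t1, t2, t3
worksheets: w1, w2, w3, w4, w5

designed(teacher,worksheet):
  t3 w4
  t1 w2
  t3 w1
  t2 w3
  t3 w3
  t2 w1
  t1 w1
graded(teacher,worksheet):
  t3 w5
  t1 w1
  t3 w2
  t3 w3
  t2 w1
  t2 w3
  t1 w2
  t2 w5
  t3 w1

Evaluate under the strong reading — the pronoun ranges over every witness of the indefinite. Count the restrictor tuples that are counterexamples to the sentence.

"it" takes "a worksheet" as antecedent — a donkey pronoun bound across the clause boundary.
Strong reading: for every (t,w) with designed(t,w), graded(t,w).
Restrictor pairs: (t1,w1) ✓  (t1,w2) ✓  (t2,w1) ✓  (t2,w3) ✓  (t3,w1) ✓  (t3,w3) ✓  (t3,w4) ✗
Counterexamples (restrictor pairs failing the scope): 1.

1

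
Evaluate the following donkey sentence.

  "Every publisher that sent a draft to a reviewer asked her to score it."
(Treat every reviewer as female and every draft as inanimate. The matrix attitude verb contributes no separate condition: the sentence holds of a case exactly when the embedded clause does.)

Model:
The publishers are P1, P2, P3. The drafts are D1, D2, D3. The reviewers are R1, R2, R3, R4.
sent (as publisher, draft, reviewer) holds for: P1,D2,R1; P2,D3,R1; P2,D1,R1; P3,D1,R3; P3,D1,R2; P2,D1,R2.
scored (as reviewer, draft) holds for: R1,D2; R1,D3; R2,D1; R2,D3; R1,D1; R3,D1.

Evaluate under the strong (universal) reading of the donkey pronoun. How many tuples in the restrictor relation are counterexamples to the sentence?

"her" takes "a reviewer" as antecedent and "it" takes "a draft"; both are donkey pronouns co-varying with the restrictor.
Strong reading: for every (p,d,r) with sent(p,d,r), scored(r,d).
Restrictor triples: (P1,D2,R1)→scored(R1,D2) ✓  (P2,D1,R1)→scored(R1,D1) ✓  (P2,D1,R2)→scored(R2,D1) ✓  (P2,D3,R1)→scored(R1,D3) ✓  (P3,D1,R2)→scored(R2,D1) ✓  (P3,D1,R3)→scored(R3,D1) ✓
Counterexamples (restrictor triples failing the scope): 0.

0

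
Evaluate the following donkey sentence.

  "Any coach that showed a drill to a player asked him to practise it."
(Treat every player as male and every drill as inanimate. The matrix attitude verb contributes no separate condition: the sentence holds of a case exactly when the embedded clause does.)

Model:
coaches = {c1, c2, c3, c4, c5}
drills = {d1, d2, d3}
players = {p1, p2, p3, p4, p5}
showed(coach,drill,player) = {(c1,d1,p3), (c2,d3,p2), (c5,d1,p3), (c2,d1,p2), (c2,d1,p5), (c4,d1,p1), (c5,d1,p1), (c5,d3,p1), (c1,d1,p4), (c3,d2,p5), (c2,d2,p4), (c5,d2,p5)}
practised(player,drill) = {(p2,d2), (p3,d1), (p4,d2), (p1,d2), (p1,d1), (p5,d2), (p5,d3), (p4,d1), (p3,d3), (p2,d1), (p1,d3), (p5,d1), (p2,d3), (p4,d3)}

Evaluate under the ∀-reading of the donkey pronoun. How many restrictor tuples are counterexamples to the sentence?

0

"him" takes "a player" as antecedent and "it" takes "a drill"; both are donkey pronouns co-varying with the restrictor.
Strong reading: for every (c,d,p) with showed(c,d,p), practised(p,d).
Restrictor triples: (c1,d1,p3)→practised(p3,d1) ✓  (c1,d1,p4)→practised(p4,d1) ✓  (c2,d1,p2)→practised(p2,d1) ✓  (c2,d1,p5)→practised(p5,d1) ✓  (c2,d2,p4)→practised(p4,d2) ✓  (c2,d3,p2)→practised(p2,d3) ✓  (c3,d2,p5)→practised(p5,d2) ✓  (c4,d1,p1)→practised(p1,d1) ✓  (c5,d1,p1)→practised(p1,d1) ✓  (c5,d1,p3)→practised(p3,d1) ✓  (c5,d2,p5)→practised(p5,d2) ✓  (c5,d3,p1)→practised(p1,d3) ✓
Counterexamples (restrictor triples failing the scope): 0.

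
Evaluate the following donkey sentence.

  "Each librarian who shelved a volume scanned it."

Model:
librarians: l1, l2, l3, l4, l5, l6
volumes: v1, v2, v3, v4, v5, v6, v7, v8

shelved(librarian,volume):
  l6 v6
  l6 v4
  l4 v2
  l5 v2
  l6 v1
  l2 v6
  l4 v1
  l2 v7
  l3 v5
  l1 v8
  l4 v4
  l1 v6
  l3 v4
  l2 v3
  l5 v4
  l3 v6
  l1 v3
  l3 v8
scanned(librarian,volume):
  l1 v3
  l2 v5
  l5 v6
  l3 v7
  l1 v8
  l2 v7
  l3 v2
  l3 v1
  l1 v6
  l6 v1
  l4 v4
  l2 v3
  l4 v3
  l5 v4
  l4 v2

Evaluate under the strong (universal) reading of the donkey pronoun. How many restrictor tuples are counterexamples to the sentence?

9

"it" takes "a volume" as antecedent — a donkey pronoun bound across the clause boundary.
Strong reading: for every (l,v) with shelved(l,v), scanned(l,v).
Restrictor pairs: (l1,v3) ✓  (l1,v6) ✓  (l1,v8) ✓  (l2,v3) ✓  (l2,v6) ✗  (l2,v7) ✓  (l3,v4) ✗  (l3,v5) ✗  (l3,v6) ✗  (l3,v8) ✗  (l4,v1) ✗  (l4,v2) ✓  (l4,v4) ✓  (l5,v2) ✗  (l5,v4) ✓  (l6,v1) ✓  (l6,v4) ✗  (l6,v6) ✗
Counterexamples (restrictor pairs failing the scope): 9.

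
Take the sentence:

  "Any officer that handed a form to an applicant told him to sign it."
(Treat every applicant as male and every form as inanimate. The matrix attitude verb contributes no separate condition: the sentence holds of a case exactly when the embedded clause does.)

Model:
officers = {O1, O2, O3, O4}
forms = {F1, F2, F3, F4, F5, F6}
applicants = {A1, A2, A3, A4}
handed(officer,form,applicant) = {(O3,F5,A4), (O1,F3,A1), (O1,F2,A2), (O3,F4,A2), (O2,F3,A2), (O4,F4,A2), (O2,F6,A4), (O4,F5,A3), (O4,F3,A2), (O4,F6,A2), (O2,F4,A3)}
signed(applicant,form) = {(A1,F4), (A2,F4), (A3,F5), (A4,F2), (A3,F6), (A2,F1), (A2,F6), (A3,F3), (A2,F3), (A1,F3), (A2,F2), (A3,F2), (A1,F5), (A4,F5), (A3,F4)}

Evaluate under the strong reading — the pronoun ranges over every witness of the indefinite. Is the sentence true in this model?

False

"him" takes "an applicant" as antecedent and "it" takes "a form"; both are donkey pronouns co-varying with the restrictor.
Strong reading: for every (o,f,a) with handed(o,f,a), signed(a,f).
Restrictor triples: (O1,F2,A2)→signed(A2,F2) ✓  (O1,F3,A1)→signed(A1,F3) ✓  (O2,F3,A2)→signed(A2,F3) ✓  (O2,F4,A3)→signed(A3,F4) ✓  (O2,F6,A4)→signed(A4,F6) ✗  (O3,F4,A2)→signed(A2,F4) ✓  (O3,F5,A4)→signed(A4,F5) ✓  (O4,F3,A2)→signed(A2,F3) ✓  (O4,F4,A2)→signed(A2,F4) ✓  (O4,F5,A3)→signed(A3,F5) ✓  (O4,F6,A2)→signed(A2,F6) ✓
Counterexample: (O2,F6,A4) — signed(A4,F6) does not hold.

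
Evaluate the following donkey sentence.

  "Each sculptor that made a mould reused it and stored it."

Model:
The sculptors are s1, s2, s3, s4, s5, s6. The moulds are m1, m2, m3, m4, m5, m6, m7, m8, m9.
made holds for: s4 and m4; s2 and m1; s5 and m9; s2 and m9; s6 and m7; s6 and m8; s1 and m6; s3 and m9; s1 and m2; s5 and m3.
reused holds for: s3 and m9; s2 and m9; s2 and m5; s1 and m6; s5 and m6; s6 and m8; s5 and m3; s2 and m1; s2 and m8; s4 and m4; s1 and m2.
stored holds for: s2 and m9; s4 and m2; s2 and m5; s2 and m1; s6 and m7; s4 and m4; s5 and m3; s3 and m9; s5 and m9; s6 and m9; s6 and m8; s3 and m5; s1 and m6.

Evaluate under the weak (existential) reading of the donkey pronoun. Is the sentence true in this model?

True

"it" takes "a mould" as antecedent — a donkey pronoun bound across the clause boundary.
Weak reading: every sculptor s with some made-mould has at least one made-mould m such that reused(s,m) ∧ stored(s,m).
Per sculptor: s1:✓  s2:✓  s3:✓  s4:✓  s5:✓  s6:✓
Every sculptor in the restrictor has a witness.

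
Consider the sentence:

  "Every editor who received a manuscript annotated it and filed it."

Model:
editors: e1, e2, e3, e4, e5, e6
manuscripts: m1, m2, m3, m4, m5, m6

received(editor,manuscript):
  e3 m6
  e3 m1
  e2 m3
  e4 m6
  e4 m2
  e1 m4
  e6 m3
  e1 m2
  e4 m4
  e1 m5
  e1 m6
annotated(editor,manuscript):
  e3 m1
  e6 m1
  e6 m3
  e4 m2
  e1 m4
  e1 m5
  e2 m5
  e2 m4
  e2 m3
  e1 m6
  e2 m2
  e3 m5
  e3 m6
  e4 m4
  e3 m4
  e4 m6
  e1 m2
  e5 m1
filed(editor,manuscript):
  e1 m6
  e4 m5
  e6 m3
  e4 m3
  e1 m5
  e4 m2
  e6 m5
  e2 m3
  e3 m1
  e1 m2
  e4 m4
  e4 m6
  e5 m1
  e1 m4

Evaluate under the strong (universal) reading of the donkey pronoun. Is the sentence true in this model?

False

"it" takes "a manuscript" as antecedent — a donkey pronoun bound across the clause boundary.
Strong reading: for every (e,m) with received(e,m), annotated(e,m) ∧ filed(e,m).
Restrictor pairs: (e1,m2) ✓  (e1,m4) ✓  (e1,m5) ✓  (e1,m6) ✓  (e2,m3) ✓  (e3,m1) ✓  (e3,m6) ✗  (e4,m2) ✓  (e4,m4) ✓  (e4,m6) ✓  (e6,m3) ✓
Counterexample: (e3,m6) is in received but fails the scope.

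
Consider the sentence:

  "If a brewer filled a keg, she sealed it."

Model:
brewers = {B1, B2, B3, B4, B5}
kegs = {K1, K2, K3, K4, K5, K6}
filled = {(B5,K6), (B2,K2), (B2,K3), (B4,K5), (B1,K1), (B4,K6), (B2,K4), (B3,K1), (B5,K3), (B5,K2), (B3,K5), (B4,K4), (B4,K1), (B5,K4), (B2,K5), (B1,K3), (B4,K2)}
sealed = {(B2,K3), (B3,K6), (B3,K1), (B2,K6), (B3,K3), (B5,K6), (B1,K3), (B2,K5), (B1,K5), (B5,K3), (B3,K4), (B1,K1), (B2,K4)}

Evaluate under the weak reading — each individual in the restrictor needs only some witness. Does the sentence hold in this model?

False

"it" takes "a keg" as antecedent — a donkey pronoun bound across the clause boundary.
Weak reading: every brewer b with some filled-keg has at least one filled-keg k such that sealed(b,k).
Per brewer: B1:✓  B2:✓  B3:✓  B4:✗  B5:✓
B4 has no witness among its filled-kegs.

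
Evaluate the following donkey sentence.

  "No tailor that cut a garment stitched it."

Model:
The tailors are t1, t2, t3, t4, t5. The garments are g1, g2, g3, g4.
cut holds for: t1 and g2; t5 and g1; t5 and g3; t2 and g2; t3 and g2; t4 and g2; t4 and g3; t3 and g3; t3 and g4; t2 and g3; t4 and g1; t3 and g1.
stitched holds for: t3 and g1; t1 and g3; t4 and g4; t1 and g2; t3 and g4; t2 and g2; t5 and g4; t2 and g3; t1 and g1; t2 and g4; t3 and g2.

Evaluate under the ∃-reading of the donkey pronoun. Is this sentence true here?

False

"it" takes "a garment" as antecedent — a donkey pronoun bound across the clause boundary.
Truth condition: for no (t,g) with cut(t,g) does stitched(t,g) hold.
Restrictor pairs — does the scope hold? (t1,g2):holds  (t2,g2):holds  (t2,g3):holds  (t3,g1):holds  (t3,g2):holds  (t3,g3):fails  (t3,g4):holds  (t4,g1):fails  (t4,g2):fails  (t4,g3):fails  (t5,g1):fails  (t5,g3):fails
Scope holds for 6 pair(s), so the sentence is false.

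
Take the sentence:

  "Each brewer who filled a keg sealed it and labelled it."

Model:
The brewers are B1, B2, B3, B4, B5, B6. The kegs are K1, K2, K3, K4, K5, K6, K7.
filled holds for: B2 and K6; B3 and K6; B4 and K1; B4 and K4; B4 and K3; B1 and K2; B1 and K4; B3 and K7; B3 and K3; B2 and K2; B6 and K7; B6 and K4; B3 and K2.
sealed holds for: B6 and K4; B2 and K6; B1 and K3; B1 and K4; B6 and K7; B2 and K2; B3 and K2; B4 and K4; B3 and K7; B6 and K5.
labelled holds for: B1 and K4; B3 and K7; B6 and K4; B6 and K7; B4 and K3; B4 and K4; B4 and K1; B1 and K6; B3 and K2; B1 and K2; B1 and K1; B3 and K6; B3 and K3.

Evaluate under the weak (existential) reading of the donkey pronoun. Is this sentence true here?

False

"it" takes "a keg" as antecedent — a donkey pronoun bound across the clause boundary.
Weak reading: every brewer b with some filled-keg has at least one filled-keg k such that sealed(b,k) ∧ labelled(b,k).
Per brewer: B1:✓  B2:✗  B3:✓  B4:✓  B6:✓
B2 has no witness among its filled-kegs.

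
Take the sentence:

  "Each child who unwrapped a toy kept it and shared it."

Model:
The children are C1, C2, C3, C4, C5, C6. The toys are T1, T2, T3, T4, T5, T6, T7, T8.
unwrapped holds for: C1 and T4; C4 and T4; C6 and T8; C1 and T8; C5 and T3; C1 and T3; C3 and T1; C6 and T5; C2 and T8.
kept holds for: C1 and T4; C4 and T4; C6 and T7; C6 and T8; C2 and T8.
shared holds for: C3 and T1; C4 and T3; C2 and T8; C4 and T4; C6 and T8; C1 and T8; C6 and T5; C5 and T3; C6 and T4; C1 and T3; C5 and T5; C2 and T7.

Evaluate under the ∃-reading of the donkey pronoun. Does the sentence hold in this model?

"it" takes "a toy" as antecedent — a donkey pronoun bound across the clause boundary.
Weak reading: every child c with some unwrapped-toy has at least one unwrapped-toy t such that kept(c,t) ∧ shared(c,t).
Per child: C1:✗  C2:✓  C3:✗  C4:✓  C5:✗  C6:✓
C1 has no witness among its unwrapped-toys.

False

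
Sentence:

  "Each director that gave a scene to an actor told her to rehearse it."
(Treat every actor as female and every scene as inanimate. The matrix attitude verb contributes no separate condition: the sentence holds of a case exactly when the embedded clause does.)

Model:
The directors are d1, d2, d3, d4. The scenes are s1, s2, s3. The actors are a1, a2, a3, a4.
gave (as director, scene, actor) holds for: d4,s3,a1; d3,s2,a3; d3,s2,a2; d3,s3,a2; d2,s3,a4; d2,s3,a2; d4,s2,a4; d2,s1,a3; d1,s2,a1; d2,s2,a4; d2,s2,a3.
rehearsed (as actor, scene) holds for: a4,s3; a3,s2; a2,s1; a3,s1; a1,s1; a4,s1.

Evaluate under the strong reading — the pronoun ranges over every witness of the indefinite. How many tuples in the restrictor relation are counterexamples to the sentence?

7

"her" takes "an actor" as antecedent and "it" takes "a scene"; both are donkey pronouns co-varying with the restrictor.
Strong reading: for every (d,s,a) with gave(d,s,a), rehearsed(a,s).
Restrictor triples: (d1,s2,a1)→rehearsed(a1,s2) ✗  (d2,s1,a3)→rehearsed(a3,s1) ✓  (d2,s2,a3)→rehearsed(a3,s2) ✓  (d2,s2,a4)→rehearsed(a4,s2) ✗  (d2,s3,a2)→rehearsed(a2,s3) ✗  (d2,s3,a4)→rehearsed(a4,s3) ✓  (d3,s2,a2)→rehearsed(a2,s2) ✗  (d3,s2,a3)→rehearsed(a3,s2) ✓  (d3,s3,a2)→rehearsed(a2,s3) ✗  (d4,s2,a4)→rehearsed(a4,s2) ✗  (d4,s3,a1)→rehearsed(a1,s3) ✗
Counterexamples (restrictor triples failing the scope): 7.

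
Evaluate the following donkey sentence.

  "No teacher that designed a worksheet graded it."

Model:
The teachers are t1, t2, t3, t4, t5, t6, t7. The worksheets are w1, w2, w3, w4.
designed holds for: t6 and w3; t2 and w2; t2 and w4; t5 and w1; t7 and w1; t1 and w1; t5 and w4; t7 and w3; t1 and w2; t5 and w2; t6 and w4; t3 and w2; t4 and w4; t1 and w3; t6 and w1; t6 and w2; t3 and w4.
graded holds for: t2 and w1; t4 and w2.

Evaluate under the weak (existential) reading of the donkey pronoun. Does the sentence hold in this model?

True

"it" takes "a worksheet" as antecedent — a donkey pronoun bound across the clause boundary.
Truth condition: for no (t,w) with designed(t,w) does graded(t,w) hold.
Restrictor pairs — does the scope hold? (t1,w1):fails  (t1,w2):fails  (t1,w3):fails  (t2,w2):fails  (t2,w4):fails  (t3,w2):fails  (t3,w4):fails  (t4,w4):fails  (t5,w1):fails  (t5,w2):fails  (t5,w4):fails  (t6,w1):fails  (t6,w2):fails  (t6,w3):fails  (t6,w4):fails  (t7,w1):fails  (t7,w3):fails
Scope holds for no restrictor pair, so the sentence is true.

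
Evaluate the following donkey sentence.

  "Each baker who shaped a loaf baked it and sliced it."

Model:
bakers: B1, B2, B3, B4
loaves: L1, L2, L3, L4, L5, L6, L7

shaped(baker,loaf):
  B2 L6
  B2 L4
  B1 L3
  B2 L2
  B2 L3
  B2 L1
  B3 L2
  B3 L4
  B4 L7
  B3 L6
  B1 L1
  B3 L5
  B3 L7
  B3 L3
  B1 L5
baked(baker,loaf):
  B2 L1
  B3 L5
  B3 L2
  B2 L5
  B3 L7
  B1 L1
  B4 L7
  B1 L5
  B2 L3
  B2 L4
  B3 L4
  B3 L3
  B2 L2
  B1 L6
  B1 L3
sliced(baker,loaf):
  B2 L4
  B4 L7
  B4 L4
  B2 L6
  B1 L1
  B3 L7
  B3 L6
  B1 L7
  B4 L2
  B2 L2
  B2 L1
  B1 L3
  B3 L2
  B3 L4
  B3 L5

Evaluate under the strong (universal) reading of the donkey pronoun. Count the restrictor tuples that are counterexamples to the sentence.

"it" takes "a loaf" as antecedent — a donkey pronoun bound across the clause boundary.
Strong reading: for every (b,l) with shaped(b,l), baked(b,l) ∧ sliced(b,l).
Restrictor pairs: (B1,L1) ✓  (B1,L3) ✓  (B1,L5) ✗  (B2,L1) ✓  (B2,L2) ✓  (B2,L3) ✗  (B2,L4) ✓  (B2,L6) ✗  (B3,L2) ✓  (B3,L3) ✗  (B3,L4) ✓  (B3,L5) ✓  (B3,L6) ✗  (B3,L7) ✓  (B4,L7) ✓
Counterexamples (restrictor pairs failing the scope): 5.

5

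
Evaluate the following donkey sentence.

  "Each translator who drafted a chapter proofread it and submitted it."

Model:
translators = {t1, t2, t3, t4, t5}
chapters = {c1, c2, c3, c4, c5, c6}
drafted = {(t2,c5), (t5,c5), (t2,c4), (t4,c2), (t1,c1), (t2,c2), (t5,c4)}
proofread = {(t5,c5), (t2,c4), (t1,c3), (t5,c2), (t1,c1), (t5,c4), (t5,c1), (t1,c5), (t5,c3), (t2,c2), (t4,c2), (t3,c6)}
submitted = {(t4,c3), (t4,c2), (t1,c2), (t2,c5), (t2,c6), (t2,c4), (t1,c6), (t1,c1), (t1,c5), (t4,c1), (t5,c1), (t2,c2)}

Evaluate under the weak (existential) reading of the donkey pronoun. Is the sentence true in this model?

"it" takes "a chapter" as antecedent — a donkey pronoun bound across the clause boundary.
Weak reading: every translator t with some drafted-chapter has at least one drafted-chapter c such that proofread(t,c) ∧ submitted(t,c).
Per translator: t1:✓  t2:✓  t4:✓  t5:✗
t5 has no witness among its drafted-chapters.

False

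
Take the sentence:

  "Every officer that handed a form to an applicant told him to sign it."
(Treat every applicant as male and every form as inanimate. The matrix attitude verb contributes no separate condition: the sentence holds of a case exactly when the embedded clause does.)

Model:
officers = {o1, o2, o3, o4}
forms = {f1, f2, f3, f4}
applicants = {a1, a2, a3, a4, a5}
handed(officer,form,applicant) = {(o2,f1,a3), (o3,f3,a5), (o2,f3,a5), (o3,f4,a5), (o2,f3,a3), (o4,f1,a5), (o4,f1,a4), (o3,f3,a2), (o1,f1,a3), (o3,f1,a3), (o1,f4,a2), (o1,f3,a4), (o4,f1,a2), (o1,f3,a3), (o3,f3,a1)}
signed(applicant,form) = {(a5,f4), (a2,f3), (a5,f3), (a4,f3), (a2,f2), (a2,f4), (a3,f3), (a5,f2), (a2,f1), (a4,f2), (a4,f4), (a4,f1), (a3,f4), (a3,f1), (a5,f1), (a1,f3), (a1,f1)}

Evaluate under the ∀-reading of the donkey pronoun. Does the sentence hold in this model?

True

"him" takes "an applicant" as antecedent and "it" takes "a form"; both are donkey pronouns co-varying with the restrictor.
Strong reading: for every (o,f,a) with handed(o,f,a), signed(a,f).
Restrictor triples: (o1,f1,a3)→signed(a3,f1) ✓  (o1,f3,a3)→signed(a3,f3) ✓  (o1,f3,a4)→signed(a4,f3) ✓  (o1,f4,a2)→signed(a2,f4) ✓  (o2,f1,a3)→signed(a3,f1) ✓  (o2,f3,a3)→signed(a3,f3) ✓  (o2,f3,a5)→signed(a5,f3) ✓  (o3,f1,a3)→signed(a3,f1) ✓  (o3,f3,a1)→signed(a1,f3) ✓  (o3,f3,a2)→signed(a2,f3) ✓  (o3,f3,a5)→signed(a5,f3) ✓  (o3,f4,a5)→signed(a5,f4) ✓  (o4,f1,a2)→signed(a2,f1) ✓  (o4,f1,a4)→signed(a4,f1) ✓  (o4,f1,a5)→signed(a5,f1) ✓
Every restrictor triple satisfies the scope.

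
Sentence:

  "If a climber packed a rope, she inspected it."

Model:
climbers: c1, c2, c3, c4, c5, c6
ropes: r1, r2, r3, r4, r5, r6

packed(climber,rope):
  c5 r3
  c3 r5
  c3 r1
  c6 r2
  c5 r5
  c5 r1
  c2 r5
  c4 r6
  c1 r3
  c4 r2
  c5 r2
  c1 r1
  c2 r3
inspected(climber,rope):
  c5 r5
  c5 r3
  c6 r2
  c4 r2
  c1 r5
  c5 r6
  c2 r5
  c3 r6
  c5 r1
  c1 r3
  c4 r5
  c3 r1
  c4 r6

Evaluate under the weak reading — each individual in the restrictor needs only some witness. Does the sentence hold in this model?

"it" takes "a rope" as antecedent — a donkey pronoun bound across the clause boundary.
Weak reading: every climber c with some packed-rope has at least one packed-rope r such that inspected(c,r).
Per climber: c1:✓  c2:✓  c3:✓  c4:✓  c5:✓  c6:✓
Every climber in the restrictor has a witness.

True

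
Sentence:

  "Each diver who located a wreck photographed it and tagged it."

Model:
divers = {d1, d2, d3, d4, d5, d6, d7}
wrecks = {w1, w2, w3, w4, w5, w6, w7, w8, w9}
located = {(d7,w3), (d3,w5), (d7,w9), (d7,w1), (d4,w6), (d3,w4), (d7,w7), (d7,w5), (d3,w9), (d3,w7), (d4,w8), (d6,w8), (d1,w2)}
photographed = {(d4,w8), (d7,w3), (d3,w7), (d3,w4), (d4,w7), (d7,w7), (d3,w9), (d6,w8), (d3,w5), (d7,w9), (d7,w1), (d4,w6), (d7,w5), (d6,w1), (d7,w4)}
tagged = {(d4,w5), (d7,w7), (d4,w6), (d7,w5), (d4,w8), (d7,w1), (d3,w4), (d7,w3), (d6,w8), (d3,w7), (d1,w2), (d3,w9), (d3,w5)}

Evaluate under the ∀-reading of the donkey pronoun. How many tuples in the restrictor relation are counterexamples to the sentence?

2

"it" takes "a wreck" as antecedent — a donkey pronoun bound across the clause boundary.
Strong reading: for every (d,w) with located(d,w), photographed(d,w) ∧ tagged(d,w).
Restrictor pairs: (d1,w2) ✗  (d3,w4) ✓  (d3,w5) ✓  (d3,w7) ✓  (d3,w9) ✓  (d4,w6) ✓  (d4,w8) ✓  (d6,w8) ✓  (d7,w1) ✓  (d7,w3) ✓  (d7,w5) ✓  (d7,w7) ✓  (d7,w9) ✗
Counterexamples (restrictor pairs failing the scope): 2.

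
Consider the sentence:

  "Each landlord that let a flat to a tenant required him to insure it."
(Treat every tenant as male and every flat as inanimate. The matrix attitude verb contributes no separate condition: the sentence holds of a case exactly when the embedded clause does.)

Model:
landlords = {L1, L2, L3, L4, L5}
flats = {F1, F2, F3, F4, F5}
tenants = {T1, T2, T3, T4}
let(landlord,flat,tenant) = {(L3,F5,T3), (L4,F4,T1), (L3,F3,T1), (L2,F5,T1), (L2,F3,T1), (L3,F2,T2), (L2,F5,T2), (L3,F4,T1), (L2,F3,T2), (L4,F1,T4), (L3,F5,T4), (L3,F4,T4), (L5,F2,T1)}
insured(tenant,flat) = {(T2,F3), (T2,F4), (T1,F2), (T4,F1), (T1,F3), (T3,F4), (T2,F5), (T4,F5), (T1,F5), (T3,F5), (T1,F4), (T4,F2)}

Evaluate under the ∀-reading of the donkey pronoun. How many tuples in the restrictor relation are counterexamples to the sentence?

2

"him" takes "a tenant" as antecedent and "it" takes "a flat"; both are donkey pronouns co-varying with the restrictor.
Strong reading: for every (l,f,t) with let(l,f,t), insured(t,f).
Restrictor triples: (L2,F3,T1)→insured(T1,F3) ✓  (L2,F3,T2)→insured(T2,F3) ✓  (L2,F5,T1)→insured(T1,F5) ✓  (L2,F5,T2)→insured(T2,F5) ✓  (L3,F2,T2)→insured(T2,F2) ✗  (L3,F3,T1)→insured(T1,F3) ✓  (L3,F4,T1)→insured(T1,F4) ✓  (L3,F4,T4)→insured(T4,F4) ✗  (L3,F5,T3)→insured(T3,F5) ✓  (L3,F5,T4)→insured(T4,F5) ✓  (L4,F1,T4)→insured(T4,F1) ✓  (L4,F4,T1)→insured(T1,F4) ✓  (L5,F2,T1)→insured(T1,F2) ✓
Counterexamples (restrictor triples failing the scope): 2.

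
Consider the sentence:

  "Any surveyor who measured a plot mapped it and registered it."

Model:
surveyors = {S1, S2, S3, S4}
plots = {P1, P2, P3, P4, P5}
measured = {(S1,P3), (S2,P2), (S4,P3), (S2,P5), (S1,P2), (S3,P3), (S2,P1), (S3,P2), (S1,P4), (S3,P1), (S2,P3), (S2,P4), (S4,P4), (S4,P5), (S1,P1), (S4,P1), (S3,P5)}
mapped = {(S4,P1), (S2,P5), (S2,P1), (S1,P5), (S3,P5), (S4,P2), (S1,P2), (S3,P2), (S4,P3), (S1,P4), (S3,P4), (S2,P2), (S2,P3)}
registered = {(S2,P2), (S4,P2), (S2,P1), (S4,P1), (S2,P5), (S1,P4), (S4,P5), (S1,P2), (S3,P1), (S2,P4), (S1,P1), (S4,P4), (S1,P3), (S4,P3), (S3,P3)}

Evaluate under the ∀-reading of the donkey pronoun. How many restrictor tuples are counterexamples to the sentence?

10

"it" takes "a plot" as antecedent — a donkey pronoun bound across the clause boundary.
Strong reading: for every (s,p) with measured(s,p), mapped(s,p) ∧ registered(s,p).
Restrictor pairs: (S1,P1) ✗  (S1,P2) ✓  (S1,P3) ✗  (S1,P4) ✓  (S2,P1) ✓  (S2,P2) ✓  (S2,P3) ✗  (S2,P4) ✗  (S2,P5) ✓  (S3,P1) ✗  (S3,P2) ✗  (S3,P3) ✗  (S3,P5) ✗  (S4,P1) ✓  (S4,P3) ✓  (S4,P4) ✗  (S4,P5) ✗
Counterexamples (restrictor pairs failing the scope): 10.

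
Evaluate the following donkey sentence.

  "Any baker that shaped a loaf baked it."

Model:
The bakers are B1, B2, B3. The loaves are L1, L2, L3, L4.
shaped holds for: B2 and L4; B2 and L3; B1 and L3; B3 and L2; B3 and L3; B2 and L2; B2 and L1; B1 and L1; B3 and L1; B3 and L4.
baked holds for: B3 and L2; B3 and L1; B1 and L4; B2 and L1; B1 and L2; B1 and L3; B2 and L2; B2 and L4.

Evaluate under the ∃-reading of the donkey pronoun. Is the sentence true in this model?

True

"it" takes "a loaf" as antecedent — a donkey pronoun bound across the clause boundary.
Weak reading: every baker b with some shaped-loaf has at least one shaped-loaf l such that baked(b,l).
Per baker: B1:✓  B2:✓  B3:✓
Every baker in the restrictor has a witness.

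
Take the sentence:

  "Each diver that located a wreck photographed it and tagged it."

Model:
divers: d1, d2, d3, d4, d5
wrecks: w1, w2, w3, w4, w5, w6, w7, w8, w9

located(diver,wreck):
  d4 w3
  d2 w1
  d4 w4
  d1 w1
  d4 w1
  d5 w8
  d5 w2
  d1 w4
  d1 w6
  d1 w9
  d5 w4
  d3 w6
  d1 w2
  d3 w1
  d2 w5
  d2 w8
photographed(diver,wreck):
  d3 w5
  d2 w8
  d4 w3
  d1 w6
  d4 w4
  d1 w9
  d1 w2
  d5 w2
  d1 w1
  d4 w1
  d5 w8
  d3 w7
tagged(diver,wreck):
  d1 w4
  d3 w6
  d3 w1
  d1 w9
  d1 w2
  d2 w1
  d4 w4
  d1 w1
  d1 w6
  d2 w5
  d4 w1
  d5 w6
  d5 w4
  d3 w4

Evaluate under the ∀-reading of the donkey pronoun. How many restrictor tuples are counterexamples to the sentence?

10

"it" takes "a wreck" as antecedent — a donkey pronoun bound across the clause boundary.
Strong reading: for every (d,w) with located(d,w), photographed(d,w) ∧ tagged(d,w).
Restrictor pairs: (d1,w1) ✓  (d1,w2) ✓  (d1,w4) ✗  (d1,w6) ✓  (d1,w9) ✓  (d2,w1) ✗  (d2,w5) ✗  (d2,w8) ✗  (d3,w1) ✗  (d3,w6) ✗  (d4,w1) ✓  (d4,w3) ✗  (d4,w4) ✓  (d5,w2) ✗  (d5,w4) ✗  (d5,w8) ✗
Counterexamples (restrictor pairs failing the scope): 10.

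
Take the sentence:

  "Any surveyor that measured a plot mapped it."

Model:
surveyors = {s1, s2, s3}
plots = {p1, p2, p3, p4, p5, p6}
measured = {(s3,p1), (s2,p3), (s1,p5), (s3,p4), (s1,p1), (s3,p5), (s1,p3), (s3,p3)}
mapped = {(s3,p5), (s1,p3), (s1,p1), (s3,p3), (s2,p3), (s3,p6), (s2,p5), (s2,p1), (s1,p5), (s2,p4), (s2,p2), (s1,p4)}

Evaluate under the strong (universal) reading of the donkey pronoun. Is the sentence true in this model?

False

"it" takes "a plot" as antecedent — a donkey pronoun bound across the clause boundary.
Strong reading: for every (s,p) with measured(s,p), mapped(s,p).
Restrictor pairs: (s1,p1) ✓  (s1,p3) ✓  (s1,p5) ✓  (s2,p3) ✓  (s3,p1) ✗  (s3,p3) ✓  (s3,p4) ✗  (s3,p5) ✓
Counterexample: (s3,p1) is in measured but fails the scope.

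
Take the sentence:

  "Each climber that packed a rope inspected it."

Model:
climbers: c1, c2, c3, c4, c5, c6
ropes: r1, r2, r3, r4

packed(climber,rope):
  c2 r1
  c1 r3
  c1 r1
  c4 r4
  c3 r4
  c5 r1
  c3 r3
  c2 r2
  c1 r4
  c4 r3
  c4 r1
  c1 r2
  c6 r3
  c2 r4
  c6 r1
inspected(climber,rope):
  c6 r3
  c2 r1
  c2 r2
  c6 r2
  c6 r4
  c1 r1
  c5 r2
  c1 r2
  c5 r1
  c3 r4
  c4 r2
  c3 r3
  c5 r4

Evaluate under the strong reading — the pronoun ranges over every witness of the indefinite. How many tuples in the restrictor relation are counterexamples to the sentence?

"it" takes "a rope" as antecedent — a donkey pronoun bound across the clause boundary.
Strong reading: for every (c,r) with packed(c,r), inspected(c,r).
Restrictor pairs: (c1,r1) ✓  (c1,r2) ✓  (c1,r3) ✗  (c1,r4) ✗  (c2,r1) ✓  (c2,r2) ✓  (c2,r4) ✗  (c3,r3) ✓  (c3,r4) ✓  (c4,r1) ✗  (c4,r3) ✗  (c4,r4) ✗  (c5,r1) ✓  (c6,r1) ✗  (c6,r3) ✓
Counterexamples (restrictor pairs failing the scope): 7.

7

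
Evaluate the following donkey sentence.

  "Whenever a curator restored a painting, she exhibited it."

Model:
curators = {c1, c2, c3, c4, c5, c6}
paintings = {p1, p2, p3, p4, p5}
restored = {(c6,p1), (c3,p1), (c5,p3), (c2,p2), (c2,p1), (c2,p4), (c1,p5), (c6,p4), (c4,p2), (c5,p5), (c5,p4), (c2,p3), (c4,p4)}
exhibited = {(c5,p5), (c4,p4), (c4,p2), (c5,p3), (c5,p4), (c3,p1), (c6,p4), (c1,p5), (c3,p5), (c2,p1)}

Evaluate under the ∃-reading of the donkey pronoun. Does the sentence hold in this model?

True

"it" takes "a painting" as antecedent — a donkey pronoun bound across the clause boundary.
Weak reading: every curator c with some restored-painting has at least one restored-painting p such that exhibited(c,p).
Per curator: c1:✓  c2:✓  c3:✓  c4:✓  c5:✓  c6:✓
Every curator in the restrictor has a witness.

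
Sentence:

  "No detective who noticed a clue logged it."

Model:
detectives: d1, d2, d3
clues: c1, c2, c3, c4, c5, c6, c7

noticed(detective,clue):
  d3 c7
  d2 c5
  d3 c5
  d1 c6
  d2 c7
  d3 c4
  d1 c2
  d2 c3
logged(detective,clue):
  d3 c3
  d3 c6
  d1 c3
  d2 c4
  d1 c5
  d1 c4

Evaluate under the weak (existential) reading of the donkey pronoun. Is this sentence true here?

"it" takes "a clue" as antecedent — a donkey pronoun bound across the clause boundary.
Truth condition: for no (d,c) with noticed(d,c) does logged(d,c) hold.
Restrictor pairs — does the scope hold? (d1,c2):fails  (d1,c6):fails  (d2,c3):fails  (d2,c5):fails  (d2,c7):fails  (d3,c4):fails  (d3,c5):fails  (d3,c7):fails
Scope holds for no restrictor pair, so the sentence is true.

True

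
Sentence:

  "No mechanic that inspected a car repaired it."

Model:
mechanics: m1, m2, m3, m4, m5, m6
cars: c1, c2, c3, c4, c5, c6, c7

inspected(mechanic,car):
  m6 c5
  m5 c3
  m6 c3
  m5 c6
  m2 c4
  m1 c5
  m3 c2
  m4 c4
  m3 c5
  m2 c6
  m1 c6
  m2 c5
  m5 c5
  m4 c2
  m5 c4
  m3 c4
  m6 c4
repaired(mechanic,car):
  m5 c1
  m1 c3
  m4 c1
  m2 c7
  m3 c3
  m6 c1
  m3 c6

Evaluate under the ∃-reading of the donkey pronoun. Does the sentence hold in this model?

"it" takes "a car" as antecedent — a donkey pronoun bound across the clause boundary.
Truth condition: for no (m,c) with inspected(m,c) does repaired(m,c) hold.
Restrictor pairs — does the scope hold? (m1,c5):fails  (m1,c6):fails  (m2,c4):fails  (m2,c5):fails  (m2,c6):fails  (m3,c2):fails  (m3,c4):fails  (m3,c5):fails  (m4,c2):fails  (m4,c4):fails  (m5,c3):fails  (m5,c4):fails  (m5,c5):fails  (m5,c6):fails  (m6,c3):fails  (m6,c4):fails  (m6,c5):fails
Scope holds for no restrictor pair, so the sentence is true.

True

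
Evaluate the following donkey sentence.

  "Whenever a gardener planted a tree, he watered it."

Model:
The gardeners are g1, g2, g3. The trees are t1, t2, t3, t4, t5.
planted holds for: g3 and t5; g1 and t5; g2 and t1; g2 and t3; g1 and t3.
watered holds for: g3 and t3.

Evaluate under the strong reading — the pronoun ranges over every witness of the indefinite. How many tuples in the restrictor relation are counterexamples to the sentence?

5

"it" takes "a tree" as antecedent — a donkey pronoun bound across the clause boundary.
Strong reading: for every (g,t) with planted(g,t), watered(g,t).
Restrictor pairs: (g1,t3) ✗  (g1,t5) ✗  (g2,t1) ✗  (g2,t3) ✗  (g3,t5) ✗
Counterexamples (restrictor pairs failing the scope): 5.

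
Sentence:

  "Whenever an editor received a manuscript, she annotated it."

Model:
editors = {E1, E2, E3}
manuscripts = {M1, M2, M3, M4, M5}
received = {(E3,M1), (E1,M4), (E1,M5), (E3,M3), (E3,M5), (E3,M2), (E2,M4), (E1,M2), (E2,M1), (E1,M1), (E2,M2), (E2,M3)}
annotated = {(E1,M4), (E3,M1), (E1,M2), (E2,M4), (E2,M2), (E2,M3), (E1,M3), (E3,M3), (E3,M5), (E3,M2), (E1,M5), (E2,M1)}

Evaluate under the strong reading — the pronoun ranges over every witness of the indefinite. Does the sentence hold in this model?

False

"it" takes "a manuscript" as antecedent — a donkey pronoun bound across the clause boundary.
Strong reading: for every (e,m) with received(e,m), annotated(e,m).
Restrictor pairs: (E1,M1) ✗  (E1,M2) ✓  (E1,M4) ✓  (E1,M5) ✓  (E2,M1) ✓  (E2,M2) ✓  (E2,M3) ✓  (E2,M4) ✓  (E3,M1) ✓  (E3,M2) ✓  (E3,M3) ✓  (E3,M5) ✓
Counterexample: (E1,M1) is in received but fails the scope.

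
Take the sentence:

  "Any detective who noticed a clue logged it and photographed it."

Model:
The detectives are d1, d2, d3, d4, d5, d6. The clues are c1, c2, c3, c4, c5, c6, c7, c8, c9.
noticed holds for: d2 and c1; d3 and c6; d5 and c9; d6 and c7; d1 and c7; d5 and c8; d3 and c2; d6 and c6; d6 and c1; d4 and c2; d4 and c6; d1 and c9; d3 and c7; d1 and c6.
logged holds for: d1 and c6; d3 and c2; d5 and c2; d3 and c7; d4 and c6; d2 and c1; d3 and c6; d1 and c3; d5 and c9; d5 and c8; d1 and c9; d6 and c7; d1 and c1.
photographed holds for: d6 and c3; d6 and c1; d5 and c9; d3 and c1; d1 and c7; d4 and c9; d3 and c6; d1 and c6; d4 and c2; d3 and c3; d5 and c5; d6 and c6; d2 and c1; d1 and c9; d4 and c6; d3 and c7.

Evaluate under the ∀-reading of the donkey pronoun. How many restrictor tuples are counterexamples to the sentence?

7

"it" takes "a clue" as antecedent — a donkey pronoun bound across the clause boundary.
Strong reading: for every (d,c) with noticed(d,c), logged(d,c) ∧ photographed(d,c).
Restrictor pairs: (d1,c6) ✓  (d1,c7) ✗  (d1,c9) ✓  (d2,c1) ✓  (d3,c2) ✗  (d3,c6) ✓  (d3,c7) ✓  (d4,c2) ✗  (d4,c6) ✓  (d5,c8) ✗  (d5,c9) ✓  (d6,c1) ✗  (d6,c6) ✗  (d6,c7) ✗
Counterexamples (restrictor pairs failing the scope): 7.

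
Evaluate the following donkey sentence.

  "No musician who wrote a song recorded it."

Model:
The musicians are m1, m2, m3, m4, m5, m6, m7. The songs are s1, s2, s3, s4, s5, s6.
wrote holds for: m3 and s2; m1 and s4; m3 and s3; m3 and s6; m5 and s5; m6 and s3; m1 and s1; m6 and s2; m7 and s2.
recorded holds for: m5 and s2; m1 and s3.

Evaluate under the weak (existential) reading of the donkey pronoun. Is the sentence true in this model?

"it" takes "a song" as antecedent — a donkey pronoun bound across the clause boundary.
Truth condition: for no (m,s) with wrote(m,s) does recorded(m,s) hold.
Restrictor pairs — does the scope hold? (m1,s1):fails  (m1,s4):fails  (m3,s2):fails  (m3,s3):fails  (m3,s6):fails  (m5,s5):fails  (m6,s2):fails  (m6,s3):fails  (m7,s2):fails
Scope holds for no restrictor pair, so the sentence is true.

True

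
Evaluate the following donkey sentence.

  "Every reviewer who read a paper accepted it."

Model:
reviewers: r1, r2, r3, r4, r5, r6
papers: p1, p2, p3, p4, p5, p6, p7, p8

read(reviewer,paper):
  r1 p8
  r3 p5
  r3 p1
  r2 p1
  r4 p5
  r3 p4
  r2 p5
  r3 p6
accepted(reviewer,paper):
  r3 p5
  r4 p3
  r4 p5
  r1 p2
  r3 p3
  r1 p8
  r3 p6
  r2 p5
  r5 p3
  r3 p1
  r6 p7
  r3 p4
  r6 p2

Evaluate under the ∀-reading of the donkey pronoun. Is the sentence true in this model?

False

"it" takes "a paper" as antecedent — a donkey pronoun bound across the clause boundary.
Strong reading: for every (r,p) with read(r,p), accepted(r,p).
Restrictor pairs: (r1,p8) ✓  (r2,p1) ✗  (r2,p5) ✓  (r3,p1) ✓  (r3,p4) ✓  (r3,p5) ✓  (r3,p6) ✓  (r4,p5) ✓
Counterexample: (r2,p1) is in read but fails the scope.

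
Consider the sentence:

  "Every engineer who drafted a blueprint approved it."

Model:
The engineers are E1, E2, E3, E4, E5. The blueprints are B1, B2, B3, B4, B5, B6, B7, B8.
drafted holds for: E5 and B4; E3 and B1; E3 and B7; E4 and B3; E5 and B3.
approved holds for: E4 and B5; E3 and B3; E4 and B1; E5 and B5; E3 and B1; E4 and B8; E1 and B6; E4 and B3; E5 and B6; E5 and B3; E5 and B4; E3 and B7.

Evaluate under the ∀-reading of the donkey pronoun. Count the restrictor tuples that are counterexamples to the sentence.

0

"it" takes "a blueprint" as antecedent — a donkey pronoun bound across the clause boundary.
Strong reading: for every (e,b) with drafted(e,b), approved(e,b).
Restrictor pairs: (E3,B1) ✓  (E3,B7) ✓  (E4,B3) ✓  (E5,B3) ✓  (E5,B4) ✓
Counterexamples (restrictor pairs failing the scope): 0.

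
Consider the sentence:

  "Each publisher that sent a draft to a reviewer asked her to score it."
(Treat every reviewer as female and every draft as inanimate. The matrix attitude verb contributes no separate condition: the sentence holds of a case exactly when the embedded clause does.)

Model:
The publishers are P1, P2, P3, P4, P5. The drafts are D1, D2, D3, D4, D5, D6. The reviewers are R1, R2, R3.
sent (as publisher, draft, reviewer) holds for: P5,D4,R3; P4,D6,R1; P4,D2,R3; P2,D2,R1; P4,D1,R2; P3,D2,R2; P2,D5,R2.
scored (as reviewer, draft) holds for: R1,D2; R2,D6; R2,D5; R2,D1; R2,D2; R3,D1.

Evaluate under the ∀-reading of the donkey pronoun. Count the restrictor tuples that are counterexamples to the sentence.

3

"her" takes "a reviewer" as antecedent and "it" takes "a draft"; both are donkey pronouns co-varying with the restrictor.
Strong reading: for every (p,d,r) with sent(p,d,r), scored(r,d).
Restrictor triples: (P2,D2,R1)→scored(R1,D2) ✓  (P2,D5,R2)→scored(R2,D5) ✓  (P3,D2,R2)→scored(R2,D2) ✓  (P4,D1,R2)→scored(R2,D1) ✓  (P4,D2,R3)→scored(R3,D2) ✗  (P4,D6,R1)→scored(R1,D6) ✗  (P5,D4,R3)→scored(R3,D4) ✗
Counterexamples (restrictor triples failing the scope): 3.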